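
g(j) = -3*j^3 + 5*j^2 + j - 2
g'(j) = -9*j^2 + 10*j + 1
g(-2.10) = 45.73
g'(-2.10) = -59.69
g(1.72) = -0.75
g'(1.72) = -8.43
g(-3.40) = 170.31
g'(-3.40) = -137.04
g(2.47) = -14.23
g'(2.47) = -29.21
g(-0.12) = -2.04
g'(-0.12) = -0.33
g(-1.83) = 31.30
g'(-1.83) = -47.44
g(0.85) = 0.62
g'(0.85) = 3.00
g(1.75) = -1.02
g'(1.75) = -9.06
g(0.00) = -2.00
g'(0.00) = 1.00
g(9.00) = -1775.00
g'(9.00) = -638.00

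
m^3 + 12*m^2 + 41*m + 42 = (m + 2)*(m + 3)*(m + 7)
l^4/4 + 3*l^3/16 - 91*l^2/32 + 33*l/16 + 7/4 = (l/4 + 1)*(l - 2)*(l - 7/4)*(l + 1/2)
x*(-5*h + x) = -5*h*x + x^2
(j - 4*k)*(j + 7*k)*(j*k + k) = j^3*k + 3*j^2*k^2 + j^2*k - 28*j*k^3 + 3*j*k^2 - 28*k^3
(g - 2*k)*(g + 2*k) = g^2 - 4*k^2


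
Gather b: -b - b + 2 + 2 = 4 - 2*b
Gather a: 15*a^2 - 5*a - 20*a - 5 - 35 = 15*a^2 - 25*a - 40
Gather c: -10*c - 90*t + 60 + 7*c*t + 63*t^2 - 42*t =c*(7*t - 10) + 63*t^2 - 132*t + 60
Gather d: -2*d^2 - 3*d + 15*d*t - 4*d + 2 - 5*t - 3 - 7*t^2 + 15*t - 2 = -2*d^2 + d*(15*t - 7) - 7*t^2 + 10*t - 3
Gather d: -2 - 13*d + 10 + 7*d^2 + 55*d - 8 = 7*d^2 + 42*d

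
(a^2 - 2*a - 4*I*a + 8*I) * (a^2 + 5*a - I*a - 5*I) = a^4 + 3*a^3 - 5*I*a^3 - 14*a^2 - 15*I*a^2 - 12*a + 50*I*a + 40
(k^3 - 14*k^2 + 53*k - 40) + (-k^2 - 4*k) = k^3 - 15*k^2 + 49*k - 40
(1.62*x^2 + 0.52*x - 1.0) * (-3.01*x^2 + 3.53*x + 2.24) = -4.8762*x^4 + 4.1534*x^3 + 8.4744*x^2 - 2.3652*x - 2.24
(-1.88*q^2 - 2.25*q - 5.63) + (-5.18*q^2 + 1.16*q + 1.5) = -7.06*q^2 - 1.09*q - 4.13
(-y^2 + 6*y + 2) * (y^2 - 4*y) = -y^4 + 10*y^3 - 22*y^2 - 8*y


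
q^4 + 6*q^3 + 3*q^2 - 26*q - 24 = (q - 2)*(q + 1)*(q + 3)*(q + 4)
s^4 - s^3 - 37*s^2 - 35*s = s*(s - 7)*(s + 1)*(s + 5)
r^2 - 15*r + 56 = (r - 8)*(r - 7)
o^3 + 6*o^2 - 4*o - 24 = (o - 2)*(o + 2)*(o + 6)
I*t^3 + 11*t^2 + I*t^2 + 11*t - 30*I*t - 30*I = (t - 6*I)*(t - 5*I)*(I*t + I)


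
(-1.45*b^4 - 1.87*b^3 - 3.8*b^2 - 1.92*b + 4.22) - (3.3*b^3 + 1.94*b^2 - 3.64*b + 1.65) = -1.45*b^4 - 5.17*b^3 - 5.74*b^2 + 1.72*b + 2.57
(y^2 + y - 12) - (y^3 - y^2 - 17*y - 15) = -y^3 + 2*y^2 + 18*y + 3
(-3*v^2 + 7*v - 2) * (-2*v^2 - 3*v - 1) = 6*v^4 - 5*v^3 - 14*v^2 - v + 2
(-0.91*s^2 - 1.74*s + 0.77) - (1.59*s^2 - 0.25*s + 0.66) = -2.5*s^2 - 1.49*s + 0.11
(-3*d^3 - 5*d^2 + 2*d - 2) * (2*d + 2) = -6*d^4 - 16*d^3 - 6*d^2 - 4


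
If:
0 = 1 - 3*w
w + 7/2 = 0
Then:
No Solution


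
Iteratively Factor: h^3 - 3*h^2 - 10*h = (h)*(h^2 - 3*h - 10) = h*(h + 2)*(h - 5)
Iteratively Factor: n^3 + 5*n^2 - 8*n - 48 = (n + 4)*(n^2 + n - 12) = (n + 4)^2*(n - 3)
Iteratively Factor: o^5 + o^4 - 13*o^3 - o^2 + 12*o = (o - 1)*(o^4 + 2*o^3 - 11*o^2 - 12*o) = (o - 1)*(o + 1)*(o^3 + o^2 - 12*o) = o*(o - 1)*(o + 1)*(o^2 + o - 12) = o*(o - 1)*(o + 1)*(o + 4)*(o - 3)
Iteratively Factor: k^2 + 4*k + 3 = (k + 3)*(k + 1)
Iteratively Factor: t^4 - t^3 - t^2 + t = (t - 1)*(t^3 - t) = t*(t - 1)*(t^2 - 1) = t*(t - 1)^2*(t + 1)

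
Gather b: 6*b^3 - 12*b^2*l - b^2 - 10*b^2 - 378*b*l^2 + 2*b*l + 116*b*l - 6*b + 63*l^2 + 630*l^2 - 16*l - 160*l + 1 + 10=6*b^3 + b^2*(-12*l - 11) + b*(-378*l^2 + 118*l - 6) + 693*l^2 - 176*l + 11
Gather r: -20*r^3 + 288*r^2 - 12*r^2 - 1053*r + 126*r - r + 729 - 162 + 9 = -20*r^3 + 276*r^2 - 928*r + 576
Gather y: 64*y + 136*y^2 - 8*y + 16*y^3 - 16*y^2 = 16*y^3 + 120*y^2 + 56*y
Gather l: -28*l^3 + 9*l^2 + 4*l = -28*l^3 + 9*l^2 + 4*l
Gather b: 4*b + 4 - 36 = 4*b - 32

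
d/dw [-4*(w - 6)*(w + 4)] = 8 - 8*w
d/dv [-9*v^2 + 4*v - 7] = 4 - 18*v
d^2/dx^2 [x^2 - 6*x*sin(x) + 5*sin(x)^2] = 6*x*sin(x) - 20*sin(x)^2 - 12*cos(x) + 12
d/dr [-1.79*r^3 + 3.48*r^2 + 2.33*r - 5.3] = -5.37*r^2 + 6.96*r + 2.33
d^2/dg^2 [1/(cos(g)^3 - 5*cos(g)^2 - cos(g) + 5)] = ((5 - cos(g))*(-cos(g) - 40*cos(2*g) + 9*cos(3*g))/4 + 2*(-3*cos(g)^2 + 10*cos(g) + 1)^2)/((5 - cos(g))^3*sin(g)^4)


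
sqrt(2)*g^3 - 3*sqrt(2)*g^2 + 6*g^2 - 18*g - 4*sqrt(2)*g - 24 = (g - 4)*(g + 3*sqrt(2))*(sqrt(2)*g + sqrt(2))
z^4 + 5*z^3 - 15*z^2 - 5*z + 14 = (z - 2)*(z - 1)*(z + 1)*(z + 7)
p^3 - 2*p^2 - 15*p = p*(p - 5)*(p + 3)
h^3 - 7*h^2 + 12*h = h*(h - 4)*(h - 3)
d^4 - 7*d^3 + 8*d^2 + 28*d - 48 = (d - 4)*(d - 3)*(d - 2)*(d + 2)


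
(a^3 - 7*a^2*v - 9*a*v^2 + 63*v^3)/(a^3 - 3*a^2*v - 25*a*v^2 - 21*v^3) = (a - 3*v)/(a + v)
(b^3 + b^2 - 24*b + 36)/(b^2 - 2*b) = b + 3 - 18/b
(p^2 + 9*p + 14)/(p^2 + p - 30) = (p^2 + 9*p + 14)/(p^2 + p - 30)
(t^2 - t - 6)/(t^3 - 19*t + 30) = (t + 2)/(t^2 + 3*t - 10)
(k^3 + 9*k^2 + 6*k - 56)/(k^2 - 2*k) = k + 11 + 28/k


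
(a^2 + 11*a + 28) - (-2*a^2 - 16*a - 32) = 3*a^2 + 27*a + 60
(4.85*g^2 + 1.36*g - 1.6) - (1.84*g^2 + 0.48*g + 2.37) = 3.01*g^2 + 0.88*g - 3.97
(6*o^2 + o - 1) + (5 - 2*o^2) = 4*o^2 + o + 4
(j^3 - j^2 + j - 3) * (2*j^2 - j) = 2*j^5 - 3*j^4 + 3*j^3 - 7*j^2 + 3*j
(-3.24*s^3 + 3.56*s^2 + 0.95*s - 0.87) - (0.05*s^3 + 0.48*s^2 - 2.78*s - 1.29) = -3.29*s^3 + 3.08*s^2 + 3.73*s + 0.42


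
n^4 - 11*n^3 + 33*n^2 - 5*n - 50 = (n - 5)^2*(n - 2)*(n + 1)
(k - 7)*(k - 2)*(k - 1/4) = k^3 - 37*k^2/4 + 65*k/4 - 7/2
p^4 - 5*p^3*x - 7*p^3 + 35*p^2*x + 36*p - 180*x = (p - 6)*(p - 3)*(p + 2)*(p - 5*x)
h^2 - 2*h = h*(h - 2)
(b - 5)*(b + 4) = b^2 - b - 20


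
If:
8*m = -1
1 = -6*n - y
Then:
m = -1/8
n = -y/6 - 1/6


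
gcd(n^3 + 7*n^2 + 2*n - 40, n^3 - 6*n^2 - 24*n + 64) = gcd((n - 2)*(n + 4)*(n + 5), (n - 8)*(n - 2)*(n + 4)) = n^2 + 2*n - 8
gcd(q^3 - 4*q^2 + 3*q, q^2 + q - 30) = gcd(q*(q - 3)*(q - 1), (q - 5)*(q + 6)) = 1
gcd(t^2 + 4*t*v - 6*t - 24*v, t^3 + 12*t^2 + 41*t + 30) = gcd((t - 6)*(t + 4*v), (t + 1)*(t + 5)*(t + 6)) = 1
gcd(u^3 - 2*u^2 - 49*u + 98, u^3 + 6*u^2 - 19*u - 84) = u + 7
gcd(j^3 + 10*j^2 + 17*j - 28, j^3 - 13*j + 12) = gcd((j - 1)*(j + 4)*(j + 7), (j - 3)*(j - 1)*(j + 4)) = j^2 + 3*j - 4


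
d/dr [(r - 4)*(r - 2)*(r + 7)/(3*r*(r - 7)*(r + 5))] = (-3*r^4 - 2*r^3 - 271*r^2 + 224*r + 1960)/(3*r^2*(r^4 - 4*r^3 - 66*r^2 + 140*r + 1225))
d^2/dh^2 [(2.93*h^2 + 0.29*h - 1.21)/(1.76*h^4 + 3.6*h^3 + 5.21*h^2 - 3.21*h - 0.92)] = (54.455808*h^8 + 122.166528*h^7 - 23.351136*h^6 + 7.14863999999966*h^5 - 28.41072*h^4 - 70.0732120000001*h^3 - 40.890174*h^2 + 105.712014*h - 33.288418)/(5.451776*h^12 + 33.45408*h^11 + 116.844288*h^10 + 214.889472*h^9 + 215.304912*h^8 - 43.229736*h^7 - 251.799943*h^6 - 222.460731*h^5 + 154.393479*h^4 + 68.381991*h^3 - 15.210084*h^2 - 8.150832*h - 0.778688)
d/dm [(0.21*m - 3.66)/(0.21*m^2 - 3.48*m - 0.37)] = (-0.0441*m^2 + 1.5372*m - 12.8145)/(0.0441*m^4 - 1.4616*m^3 + 11.955*m^2 + 2.5752*m + 0.1369)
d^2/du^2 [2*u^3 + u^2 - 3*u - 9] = 12*u + 2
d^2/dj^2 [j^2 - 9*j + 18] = 2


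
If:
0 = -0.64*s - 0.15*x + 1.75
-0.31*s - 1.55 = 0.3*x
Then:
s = 5.21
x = -10.55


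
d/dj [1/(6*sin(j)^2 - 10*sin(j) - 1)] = 2*(5 - 6*sin(j))*cos(j)/(-6*sin(j)^2 + 10*sin(j) + 1)^2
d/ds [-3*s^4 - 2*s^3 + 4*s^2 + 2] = 2*s*(-6*s^2 - 3*s + 4)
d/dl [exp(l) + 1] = exp(l)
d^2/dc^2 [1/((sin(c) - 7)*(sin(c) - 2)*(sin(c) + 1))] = (-9*sin(c)^5 + 97*sin(c)^4 - 351*sin(c)^3 + 469*sin(c)^2 - 528*sin(c) + 274)/((sin(c) - 7)^3*(sin(c) - 2)^3*(sin(c) + 1)^2)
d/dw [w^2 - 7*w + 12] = 2*w - 7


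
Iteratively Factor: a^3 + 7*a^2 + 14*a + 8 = (a + 4)*(a^2 + 3*a + 2) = (a + 2)*(a + 4)*(a + 1)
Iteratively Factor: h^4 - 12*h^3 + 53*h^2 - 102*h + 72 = (h - 4)*(h^3 - 8*h^2 + 21*h - 18) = (h - 4)*(h - 3)*(h^2 - 5*h + 6) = (h - 4)*(h - 3)*(h - 2)*(h - 3)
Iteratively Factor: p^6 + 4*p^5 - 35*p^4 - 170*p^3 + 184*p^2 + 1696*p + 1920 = (p - 5)*(p^5 + 9*p^4 + 10*p^3 - 120*p^2 - 416*p - 384) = (p - 5)*(p + 3)*(p^4 + 6*p^3 - 8*p^2 - 96*p - 128) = (p - 5)*(p + 2)*(p + 3)*(p^3 + 4*p^2 - 16*p - 64) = (p - 5)*(p - 4)*(p + 2)*(p + 3)*(p^2 + 8*p + 16) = (p - 5)*(p - 4)*(p + 2)*(p + 3)*(p + 4)*(p + 4)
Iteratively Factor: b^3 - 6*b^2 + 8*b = (b - 2)*(b^2 - 4*b) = b*(b - 2)*(b - 4)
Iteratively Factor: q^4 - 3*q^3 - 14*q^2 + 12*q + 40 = (q + 2)*(q^3 - 5*q^2 - 4*q + 20) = (q + 2)^2*(q^2 - 7*q + 10) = (q - 5)*(q + 2)^2*(q - 2)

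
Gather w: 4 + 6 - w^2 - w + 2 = -w^2 - w + 12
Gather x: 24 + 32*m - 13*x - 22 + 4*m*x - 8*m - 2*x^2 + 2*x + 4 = 24*m - 2*x^2 + x*(4*m - 11) + 6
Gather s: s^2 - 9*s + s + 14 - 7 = s^2 - 8*s + 7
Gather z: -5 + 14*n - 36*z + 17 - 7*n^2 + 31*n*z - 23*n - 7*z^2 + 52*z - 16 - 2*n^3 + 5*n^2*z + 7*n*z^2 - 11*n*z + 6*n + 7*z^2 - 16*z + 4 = -2*n^3 - 7*n^2 + 7*n*z^2 - 3*n + z*(5*n^2 + 20*n)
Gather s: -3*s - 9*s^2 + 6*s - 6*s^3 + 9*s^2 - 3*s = -6*s^3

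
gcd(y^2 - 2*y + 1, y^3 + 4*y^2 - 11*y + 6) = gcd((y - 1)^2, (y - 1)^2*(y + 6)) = y^2 - 2*y + 1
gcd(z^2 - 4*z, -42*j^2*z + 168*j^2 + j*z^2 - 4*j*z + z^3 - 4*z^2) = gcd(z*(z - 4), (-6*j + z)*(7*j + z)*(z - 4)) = z - 4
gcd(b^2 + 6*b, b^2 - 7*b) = b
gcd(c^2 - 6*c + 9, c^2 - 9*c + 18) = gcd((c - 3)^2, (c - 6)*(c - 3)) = c - 3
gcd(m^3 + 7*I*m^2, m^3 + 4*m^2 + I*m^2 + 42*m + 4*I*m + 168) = m + 7*I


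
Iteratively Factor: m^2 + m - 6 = (m + 3)*(m - 2)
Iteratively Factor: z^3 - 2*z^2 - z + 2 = (z - 1)*(z^2 - z - 2) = (z - 1)*(z + 1)*(z - 2)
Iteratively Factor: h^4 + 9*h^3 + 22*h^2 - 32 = (h + 4)*(h^3 + 5*h^2 + 2*h - 8) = (h + 2)*(h + 4)*(h^2 + 3*h - 4) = (h + 2)*(h + 4)^2*(h - 1)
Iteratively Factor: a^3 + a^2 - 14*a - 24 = (a - 4)*(a^2 + 5*a + 6) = (a - 4)*(a + 2)*(a + 3)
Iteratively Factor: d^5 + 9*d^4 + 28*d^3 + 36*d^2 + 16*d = (d)*(d^4 + 9*d^3 + 28*d^2 + 36*d + 16) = d*(d + 1)*(d^3 + 8*d^2 + 20*d + 16) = d*(d + 1)*(d + 2)*(d^2 + 6*d + 8) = d*(d + 1)*(d + 2)*(d + 4)*(d + 2)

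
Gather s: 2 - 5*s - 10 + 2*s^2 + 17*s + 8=2*s^2 + 12*s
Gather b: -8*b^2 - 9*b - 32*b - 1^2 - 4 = -8*b^2 - 41*b - 5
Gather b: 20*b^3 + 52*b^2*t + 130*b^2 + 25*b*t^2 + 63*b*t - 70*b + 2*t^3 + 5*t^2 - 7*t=20*b^3 + b^2*(52*t + 130) + b*(25*t^2 + 63*t - 70) + 2*t^3 + 5*t^2 - 7*t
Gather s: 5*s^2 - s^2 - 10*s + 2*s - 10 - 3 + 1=4*s^2 - 8*s - 12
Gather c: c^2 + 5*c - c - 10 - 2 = c^2 + 4*c - 12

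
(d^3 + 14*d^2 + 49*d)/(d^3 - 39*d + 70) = d*(d + 7)/(d^2 - 7*d + 10)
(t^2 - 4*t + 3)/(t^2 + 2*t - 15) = (t - 1)/(t + 5)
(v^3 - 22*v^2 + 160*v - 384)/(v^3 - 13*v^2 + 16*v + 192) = (v - 6)/(v + 3)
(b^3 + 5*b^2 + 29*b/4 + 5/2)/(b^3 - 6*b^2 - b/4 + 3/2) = (2*b^2 + 9*b + 10)/(2*b^2 - 13*b + 6)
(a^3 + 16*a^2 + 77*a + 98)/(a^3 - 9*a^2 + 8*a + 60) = (a^2 + 14*a + 49)/(a^2 - 11*a + 30)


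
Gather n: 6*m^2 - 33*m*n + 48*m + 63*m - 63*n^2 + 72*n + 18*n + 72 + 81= 6*m^2 + 111*m - 63*n^2 + n*(90 - 33*m) + 153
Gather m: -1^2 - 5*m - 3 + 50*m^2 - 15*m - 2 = 50*m^2 - 20*m - 6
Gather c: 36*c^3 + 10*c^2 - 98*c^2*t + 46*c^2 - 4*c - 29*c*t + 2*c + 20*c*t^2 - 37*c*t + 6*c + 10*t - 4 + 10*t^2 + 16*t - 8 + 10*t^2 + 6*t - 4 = 36*c^3 + c^2*(56 - 98*t) + c*(20*t^2 - 66*t + 4) + 20*t^2 + 32*t - 16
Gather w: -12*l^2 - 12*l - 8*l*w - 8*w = -12*l^2 - 12*l + w*(-8*l - 8)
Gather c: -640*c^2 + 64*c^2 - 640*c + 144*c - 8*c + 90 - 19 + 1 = -576*c^2 - 504*c + 72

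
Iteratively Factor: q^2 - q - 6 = (q + 2)*(q - 3)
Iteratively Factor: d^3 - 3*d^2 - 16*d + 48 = (d + 4)*(d^2 - 7*d + 12) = (d - 3)*(d + 4)*(d - 4)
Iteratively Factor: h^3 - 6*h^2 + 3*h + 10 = (h - 5)*(h^2 - h - 2) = (h - 5)*(h - 2)*(h + 1)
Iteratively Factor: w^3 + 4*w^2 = (w)*(w^2 + 4*w) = w*(w + 4)*(w)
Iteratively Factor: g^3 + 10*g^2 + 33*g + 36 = (g + 3)*(g^2 + 7*g + 12) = (g + 3)^2*(g + 4)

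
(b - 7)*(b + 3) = b^2 - 4*b - 21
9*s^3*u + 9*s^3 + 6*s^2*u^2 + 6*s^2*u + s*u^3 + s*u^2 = (3*s + u)^2*(s*u + s)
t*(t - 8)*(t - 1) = t^3 - 9*t^2 + 8*t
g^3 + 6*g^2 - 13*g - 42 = (g - 3)*(g + 2)*(g + 7)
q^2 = q^2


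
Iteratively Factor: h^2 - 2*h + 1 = (h - 1)*(h - 1)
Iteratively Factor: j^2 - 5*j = (j)*(j - 5)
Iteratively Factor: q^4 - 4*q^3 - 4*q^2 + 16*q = (q)*(q^3 - 4*q^2 - 4*q + 16) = q*(q + 2)*(q^2 - 6*q + 8) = q*(q - 2)*(q + 2)*(q - 4)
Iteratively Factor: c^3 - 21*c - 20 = (c - 5)*(c^2 + 5*c + 4) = (c - 5)*(c + 4)*(c + 1)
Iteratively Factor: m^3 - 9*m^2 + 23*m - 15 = (m - 5)*(m^2 - 4*m + 3) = (m - 5)*(m - 3)*(m - 1)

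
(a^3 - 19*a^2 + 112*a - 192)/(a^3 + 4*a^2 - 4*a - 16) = (a^3 - 19*a^2 + 112*a - 192)/(a^3 + 4*a^2 - 4*a - 16)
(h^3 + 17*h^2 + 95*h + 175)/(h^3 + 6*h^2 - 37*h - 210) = (h + 5)/(h - 6)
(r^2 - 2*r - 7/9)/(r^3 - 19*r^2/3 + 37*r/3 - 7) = (r + 1/3)/(r^2 - 4*r + 3)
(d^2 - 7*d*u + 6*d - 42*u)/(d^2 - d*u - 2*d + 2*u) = (d^2 - 7*d*u + 6*d - 42*u)/(d^2 - d*u - 2*d + 2*u)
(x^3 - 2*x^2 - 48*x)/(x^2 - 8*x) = x + 6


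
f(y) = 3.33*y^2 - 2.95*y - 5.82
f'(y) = 6.66*y - 2.95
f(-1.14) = 1.87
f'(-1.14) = -10.54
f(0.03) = -5.91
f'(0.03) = -2.75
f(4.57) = 50.25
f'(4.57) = 27.49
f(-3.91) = 56.62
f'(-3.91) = -28.99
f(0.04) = -5.93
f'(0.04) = -2.68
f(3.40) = 22.64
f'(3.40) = 19.69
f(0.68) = -6.29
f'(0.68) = 1.58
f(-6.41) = 149.91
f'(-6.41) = -45.64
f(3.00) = 15.30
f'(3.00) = 17.03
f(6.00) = 96.36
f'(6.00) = 37.01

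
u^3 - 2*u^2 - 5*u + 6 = (u - 3)*(u - 1)*(u + 2)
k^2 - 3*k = k*(k - 3)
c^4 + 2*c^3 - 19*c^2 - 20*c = c*(c - 4)*(c + 1)*(c + 5)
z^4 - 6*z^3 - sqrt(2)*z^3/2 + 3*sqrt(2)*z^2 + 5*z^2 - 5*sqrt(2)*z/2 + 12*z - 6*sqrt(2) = (z - 4)*(z - 3)*(z + 1)*(z - sqrt(2)/2)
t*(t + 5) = t^2 + 5*t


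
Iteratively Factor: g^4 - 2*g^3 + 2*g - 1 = (g + 1)*(g^3 - 3*g^2 + 3*g - 1) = (g - 1)*(g + 1)*(g^2 - 2*g + 1) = (g - 1)^2*(g + 1)*(g - 1)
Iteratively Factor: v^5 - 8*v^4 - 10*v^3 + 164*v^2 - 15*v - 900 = (v - 5)*(v^4 - 3*v^3 - 25*v^2 + 39*v + 180) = (v - 5)*(v - 4)*(v^3 + v^2 - 21*v - 45) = (v - 5)*(v - 4)*(v + 3)*(v^2 - 2*v - 15) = (v - 5)^2*(v - 4)*(v + 3)*(v + 3)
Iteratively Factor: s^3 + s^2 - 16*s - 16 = (s - 4)*(s^2 + 5*s + 4) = (s - 4)*(s + 4)*(s + 1)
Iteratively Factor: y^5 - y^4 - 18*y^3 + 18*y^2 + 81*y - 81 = (y - 1)*(y^4 - 18*y^2 + 81) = (y - 1)*(y + 3)*(y^3 - 3*y^2 - 9*y + 27) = (y - 3)*(y - 1)*(y + 3)*(y^2 - 9) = (y - 3)^2*(y - 1)*(y + 3)*(y + 3)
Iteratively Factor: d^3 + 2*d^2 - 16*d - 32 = (d + 2)*(d^2 - 16) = (d + 2)*(d + 4)*(d - 4)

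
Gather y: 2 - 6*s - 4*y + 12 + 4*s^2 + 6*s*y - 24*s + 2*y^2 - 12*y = 4*s^2 - 30*s + 2*y^2 + y*(6*s - 16) + 14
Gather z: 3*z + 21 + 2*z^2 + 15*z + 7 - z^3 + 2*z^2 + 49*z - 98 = -z^3 + 4*z^2 + 67*z - 70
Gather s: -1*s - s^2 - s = -s^2 - 2*s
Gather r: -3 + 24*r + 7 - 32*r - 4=-8*r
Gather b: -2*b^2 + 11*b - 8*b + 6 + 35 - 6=-2*b^2 + 3*b + 35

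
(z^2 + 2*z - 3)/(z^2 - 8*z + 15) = (z^2 + 2*z - 3)/(z^2 - 8*z + 15)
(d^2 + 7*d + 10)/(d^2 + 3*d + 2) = (d + 5)/(d + 1)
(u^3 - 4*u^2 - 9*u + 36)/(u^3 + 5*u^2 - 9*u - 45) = (u - 4)/(u + 5)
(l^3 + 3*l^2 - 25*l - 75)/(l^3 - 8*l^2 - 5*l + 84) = (l^2 - 25)/(l^2 - 11*l + 28)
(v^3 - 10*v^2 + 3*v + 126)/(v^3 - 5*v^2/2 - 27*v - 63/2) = 2*(v - 6)/(2*v + 3)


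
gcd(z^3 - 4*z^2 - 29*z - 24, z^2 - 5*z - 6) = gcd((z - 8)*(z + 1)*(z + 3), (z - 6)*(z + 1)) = z + 1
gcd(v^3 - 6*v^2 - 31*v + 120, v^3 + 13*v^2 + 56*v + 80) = v + 5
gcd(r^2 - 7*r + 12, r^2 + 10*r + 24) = 1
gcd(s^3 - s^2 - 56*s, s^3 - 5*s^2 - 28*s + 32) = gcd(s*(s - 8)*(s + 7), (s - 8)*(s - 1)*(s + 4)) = s - 8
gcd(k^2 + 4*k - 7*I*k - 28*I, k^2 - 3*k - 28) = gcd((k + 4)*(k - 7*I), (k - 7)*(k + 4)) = k + 4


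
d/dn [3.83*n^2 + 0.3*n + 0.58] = 7.66*n + 0.3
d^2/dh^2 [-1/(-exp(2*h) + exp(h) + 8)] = ((1 - 4*exp(h))*(-exp(2*h) + exp(h) + 8) - 2*(2*exp(h) - 1)^2*exp(h))*exp(h)/(-exp(2*h) + exp(h) + 8)^3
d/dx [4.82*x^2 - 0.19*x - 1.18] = 9.64*x - 0.19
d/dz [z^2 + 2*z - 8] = 2*z + 2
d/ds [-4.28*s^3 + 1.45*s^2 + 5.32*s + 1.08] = -12.84*s^2 + 2.9*s + 5.32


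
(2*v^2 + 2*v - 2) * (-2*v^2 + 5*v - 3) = -4*v^4 + 6*v^3 + 8*v^2 - 16*v + 6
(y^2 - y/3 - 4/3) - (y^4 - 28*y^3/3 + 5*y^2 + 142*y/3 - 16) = -y^4 + 28*y^3/3 - 4*y^2 - 143*y/3 + 44/3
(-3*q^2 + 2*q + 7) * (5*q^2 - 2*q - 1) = -15*q^4 + 16*q^3 + 34*q^2 - 16*q - 7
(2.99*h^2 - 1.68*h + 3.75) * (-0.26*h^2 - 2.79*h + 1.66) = -0.7774*h^4 - 7.9053*h^3 + 8.6756*h^2 - 13.2513*h + 6.225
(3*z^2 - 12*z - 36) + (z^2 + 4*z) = 4*z^2 - 8*z - 36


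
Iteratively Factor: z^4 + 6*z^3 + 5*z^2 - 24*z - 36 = (z - 2)*(z^3 + 8*z^2 + 21*z + 18) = (z - 2)*(z + 3)*(z^2 + 5*z + 6) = (z - 2)*(z + 2)*(z + 3)*(z + 3)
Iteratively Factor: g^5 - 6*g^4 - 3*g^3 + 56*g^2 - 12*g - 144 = (g + 2)*(g^4 - 8*g^3 + 13*g^2 + 30*g - 72) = (g - 4)*(g + 2)*(g^3 - 4*g^2 - 3*g + 18) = (g - 4)*(g + 2)^2*(g^2 - 6*g + 9) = (g - 4)*(g - 3)*(g + 2)^2*(g - 3)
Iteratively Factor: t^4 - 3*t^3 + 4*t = (t - 2)*(t^3 - t^2 - 2*t) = (t - 2)^2*(t^2 + t) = t*(t - 2)^2*(t + 1)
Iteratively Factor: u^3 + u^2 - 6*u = (u - 2)*(u^2 + 3*u) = (u - 2)*(u + 3)*(u)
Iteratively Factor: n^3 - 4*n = (n + 2)*(n^2 - 2*n) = n*(n + 2)*(n - 2)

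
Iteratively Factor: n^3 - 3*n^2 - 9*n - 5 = (n + 1)*(n^2 - 4*n - 5) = (n - 5)*(n + 1)*(n + 1)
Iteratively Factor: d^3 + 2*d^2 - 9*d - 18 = (d - 3)*(d^2 + 5*d + 6) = (d - 3)*(d + 2)*(d + 3)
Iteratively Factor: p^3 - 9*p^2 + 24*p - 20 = (p - 2)*(p^2 - 7*p + 10) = (p - 2)^2*(p - 5)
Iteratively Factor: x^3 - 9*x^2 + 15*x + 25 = (x - 5)*(x^2 - 4*x - 5) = (x - 5)^2*(x + 1)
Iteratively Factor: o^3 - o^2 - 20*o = (o + 4)*(o^2 - 5*o) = o*(o + 4)*(o - 5)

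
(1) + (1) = 2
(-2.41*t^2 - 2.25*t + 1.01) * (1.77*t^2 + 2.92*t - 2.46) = -4.2657*t^4 - 11.0197*t^3 + 1.1463*t^2 + 8.4842*t - 2.4846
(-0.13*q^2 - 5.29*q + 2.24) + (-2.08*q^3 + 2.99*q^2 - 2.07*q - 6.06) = -2.08*q^3 + 2.86*q^2 - 7.36*q - 3.82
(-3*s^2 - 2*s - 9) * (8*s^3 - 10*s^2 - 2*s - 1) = -24*s^5 + 14*s^4 - 46*s^3 + 97*s^2 + 20*s + 9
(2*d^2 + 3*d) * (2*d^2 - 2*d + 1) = 4*d^4 + 2*d^3 - 4*d^2 + 3*d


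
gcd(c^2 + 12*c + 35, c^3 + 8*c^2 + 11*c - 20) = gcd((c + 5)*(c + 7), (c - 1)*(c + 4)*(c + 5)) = c + 5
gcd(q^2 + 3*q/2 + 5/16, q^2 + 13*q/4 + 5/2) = q + 5/4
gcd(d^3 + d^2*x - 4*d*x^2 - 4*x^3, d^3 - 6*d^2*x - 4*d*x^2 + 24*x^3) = -d^2 + 4*x^2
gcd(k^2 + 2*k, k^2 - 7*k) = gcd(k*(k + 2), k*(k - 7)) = k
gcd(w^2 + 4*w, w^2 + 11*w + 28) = w + 4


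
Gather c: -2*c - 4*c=-6*c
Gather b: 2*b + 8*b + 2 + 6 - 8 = 10*b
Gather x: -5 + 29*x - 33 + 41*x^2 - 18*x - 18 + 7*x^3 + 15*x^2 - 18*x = 7*x^3 + 56*x^2 - 7*x - 56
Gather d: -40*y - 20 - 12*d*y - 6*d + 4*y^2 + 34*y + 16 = d*(-12*y - 6) + 4*y^2 - 6*y - 4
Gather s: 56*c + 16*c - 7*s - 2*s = 72*c - 9*s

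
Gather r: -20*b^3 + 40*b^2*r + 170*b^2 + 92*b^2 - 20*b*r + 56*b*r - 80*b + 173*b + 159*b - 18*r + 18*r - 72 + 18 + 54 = -20*b^3 + 262*b^2 + 252*b + r*(40*b^2 + 36*b)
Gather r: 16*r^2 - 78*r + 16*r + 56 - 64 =16*r^2 - 62*r - 8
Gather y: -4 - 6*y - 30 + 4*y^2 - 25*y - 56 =4*y^2 - 31*y - 90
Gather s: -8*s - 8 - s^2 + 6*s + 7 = -s^2 - 2*s - 1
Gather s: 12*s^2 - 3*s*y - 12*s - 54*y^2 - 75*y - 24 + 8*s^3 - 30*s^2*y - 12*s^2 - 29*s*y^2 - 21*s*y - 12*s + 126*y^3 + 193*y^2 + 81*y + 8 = 8*s^3 - 30*s^2*y + s*(-29*y^2 - 24*y - 24) + 126*y^3 + 139*y^2 + 6*y - 16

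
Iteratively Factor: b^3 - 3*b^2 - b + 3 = (b + 1)*(b^2 - 4*b + 3) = (b - 3)*(b + 1)*(b - 1)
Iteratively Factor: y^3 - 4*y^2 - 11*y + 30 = (y + 3)*(y^2 - 7*y + 10) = (y - 5)*(y + 3)*(y - 2)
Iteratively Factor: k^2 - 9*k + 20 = (k - 4)*(k - 5)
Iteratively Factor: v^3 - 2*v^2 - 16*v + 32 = (v + 4)*(v^2 - 6*v + 8) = (v - 2)*(v + 4)*(v - 4)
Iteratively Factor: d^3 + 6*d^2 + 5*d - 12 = (d + 4)*(d^2 + 2*d - 3) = (d + 3)*(d + 4)*(d - 1)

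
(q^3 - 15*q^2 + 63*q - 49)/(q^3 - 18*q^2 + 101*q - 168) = (q^2 - 8*q + 7)/(q^2 - 11*q + 24)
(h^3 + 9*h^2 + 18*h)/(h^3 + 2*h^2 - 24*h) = (h + 3)/(h - 4)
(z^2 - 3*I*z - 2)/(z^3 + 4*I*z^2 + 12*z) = (z - I)/(z*(z + 6*I))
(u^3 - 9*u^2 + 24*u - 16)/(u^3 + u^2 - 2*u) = (u^2 - 8*u + 16)/(u*(u + 2))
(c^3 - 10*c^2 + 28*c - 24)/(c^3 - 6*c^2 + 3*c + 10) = (c^2 - 8*c + 12)/(c^2 - 4*c - 5)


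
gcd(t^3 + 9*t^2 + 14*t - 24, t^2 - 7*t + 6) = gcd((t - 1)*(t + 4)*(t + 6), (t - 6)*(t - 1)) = t - 1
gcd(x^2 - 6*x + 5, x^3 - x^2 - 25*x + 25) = x^2 - 6*x + 5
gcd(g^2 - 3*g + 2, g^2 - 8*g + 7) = g - 1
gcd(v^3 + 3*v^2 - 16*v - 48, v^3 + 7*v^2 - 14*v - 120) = v - 4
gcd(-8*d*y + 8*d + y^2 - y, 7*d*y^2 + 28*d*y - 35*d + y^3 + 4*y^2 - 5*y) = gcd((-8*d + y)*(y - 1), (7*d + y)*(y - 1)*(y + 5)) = y - 1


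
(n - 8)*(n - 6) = n^2 - 14*n + 48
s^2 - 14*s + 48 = (s - 8)*(s - 6)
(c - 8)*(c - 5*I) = c^2 - 8*c - 5*I*c + 40*I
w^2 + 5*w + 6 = (w + 2)*(w + 3)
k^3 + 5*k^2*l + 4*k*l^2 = k*(k + l)*(k + 4*l)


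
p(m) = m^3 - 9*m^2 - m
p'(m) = 3*m^2 - 18*m - 1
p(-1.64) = -26.98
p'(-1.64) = 36.59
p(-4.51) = -270.28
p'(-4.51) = 141.20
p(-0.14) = -0.04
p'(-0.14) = 1.58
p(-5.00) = -345.00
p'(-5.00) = 164.00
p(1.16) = -11.71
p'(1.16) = -17.84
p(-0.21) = -0.20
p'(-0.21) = 2.91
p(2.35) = -39.07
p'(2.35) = -26.73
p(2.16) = -34.07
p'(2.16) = -25.88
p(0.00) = 0.00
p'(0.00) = -1.00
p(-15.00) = -5385.00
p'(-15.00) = 944.00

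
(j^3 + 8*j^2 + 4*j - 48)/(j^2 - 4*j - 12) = (-j^3 - 8*j^2 - 4*j + 48)/(-j^2 + 4*j + 12)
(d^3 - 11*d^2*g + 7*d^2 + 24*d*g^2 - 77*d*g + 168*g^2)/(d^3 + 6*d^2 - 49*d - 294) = (d^2 - 11*d*g + 24*g^2)/(d^2 - d - 42)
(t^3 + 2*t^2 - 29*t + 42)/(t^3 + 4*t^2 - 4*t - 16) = (t^2 + 4*t - 21)/(t^2 + 6*t + 8)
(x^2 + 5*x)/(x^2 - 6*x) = (x + 5)/(x - 6)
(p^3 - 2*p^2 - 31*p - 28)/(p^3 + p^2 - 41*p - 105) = (p^2 + 5*p + 4)/(p^2 + 8*p + 15)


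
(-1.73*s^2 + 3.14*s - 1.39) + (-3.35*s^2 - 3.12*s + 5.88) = -5.08*s^2 + 0.02*s + 4.49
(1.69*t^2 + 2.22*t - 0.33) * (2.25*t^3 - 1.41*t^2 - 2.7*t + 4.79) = 3.8025*t^5 + 2.6121*t^4 - 8.4357*t^3 + 2.5664*t^2 + 11.5248*t - 1.5807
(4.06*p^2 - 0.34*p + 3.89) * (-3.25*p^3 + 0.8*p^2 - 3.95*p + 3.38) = -13.195*p^5 + 4.353*p^4 - 28.9515*p^3 + 18.1778*p^2 - 16.5147*p + 13.1482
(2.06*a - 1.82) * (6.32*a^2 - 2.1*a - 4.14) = 13.0192*a^3 - 15.8284*a^2 - 4.7064*a + 7.5348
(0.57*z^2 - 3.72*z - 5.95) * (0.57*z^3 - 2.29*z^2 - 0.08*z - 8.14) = 0.3249*z^5 - 3.4257*z^4 + 5.0817*z^3 + 9.2833*z^2 + 30.7568*z + 48.433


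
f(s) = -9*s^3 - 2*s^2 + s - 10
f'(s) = -27*s^2 - 4*s + 1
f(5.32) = -1416.40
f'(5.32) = -784.44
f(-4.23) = 631.17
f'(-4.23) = -465.19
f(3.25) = -336.83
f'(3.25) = -297.19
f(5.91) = -1931.77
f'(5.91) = -965.70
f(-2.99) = 209.71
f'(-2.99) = -228.42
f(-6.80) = 2720.61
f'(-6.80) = -1220.28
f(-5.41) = 1351.12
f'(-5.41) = -767.60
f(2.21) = -114.70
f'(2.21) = -139.71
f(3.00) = -268.00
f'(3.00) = -254.00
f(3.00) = -268.00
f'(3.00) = -254.00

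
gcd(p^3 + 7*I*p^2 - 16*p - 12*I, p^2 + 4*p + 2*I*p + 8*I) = p + 2*I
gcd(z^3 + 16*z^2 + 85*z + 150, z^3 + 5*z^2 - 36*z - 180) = z^2 + 11*z + 30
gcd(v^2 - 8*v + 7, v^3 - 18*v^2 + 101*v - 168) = v - 7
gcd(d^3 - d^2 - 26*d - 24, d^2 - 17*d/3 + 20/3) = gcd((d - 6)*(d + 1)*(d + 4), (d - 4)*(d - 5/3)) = 1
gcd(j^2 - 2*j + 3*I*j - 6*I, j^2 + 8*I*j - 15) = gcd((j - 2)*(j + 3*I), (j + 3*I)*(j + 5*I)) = j + 3*I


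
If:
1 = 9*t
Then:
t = 1/9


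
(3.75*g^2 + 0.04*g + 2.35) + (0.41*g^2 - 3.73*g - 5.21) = 4.16*g^2 - 3.69*g - 2.86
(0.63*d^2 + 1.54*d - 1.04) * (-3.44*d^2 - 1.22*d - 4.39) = -2.1672*d^4 - 6.0662*d^3 - 1.0669*d^2 - 5.4918*d + 4.5656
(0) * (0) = 0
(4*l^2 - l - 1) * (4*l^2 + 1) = 16*l^4 - 4*l^3 - l - 1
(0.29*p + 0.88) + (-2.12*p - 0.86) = 0.02 - 1.83*p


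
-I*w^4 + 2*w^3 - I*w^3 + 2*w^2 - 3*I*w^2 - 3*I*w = w*(w - I)*(w + 3*I)*(-I*w - I)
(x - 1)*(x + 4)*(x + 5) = x^3 + 8*x^2 + 11*x - 20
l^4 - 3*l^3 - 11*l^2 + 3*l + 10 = (l - 5)*(l - 1)*(l + 1)*(l + 2)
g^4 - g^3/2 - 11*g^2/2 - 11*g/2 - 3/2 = (g - 3)*(g + 1/2)*(g + 1)^2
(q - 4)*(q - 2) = q^2 - 6*q + 8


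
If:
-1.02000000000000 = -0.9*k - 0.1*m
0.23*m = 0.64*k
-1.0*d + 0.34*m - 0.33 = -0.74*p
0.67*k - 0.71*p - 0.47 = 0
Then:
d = 0.60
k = 0.87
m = 2.41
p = 0.15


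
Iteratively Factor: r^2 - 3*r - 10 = (r + 2)*(r - 5)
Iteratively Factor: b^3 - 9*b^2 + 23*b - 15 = (b - 1)*(b^2 - 8*b + 15) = (b - 5)*(b - 1)*(b - 3)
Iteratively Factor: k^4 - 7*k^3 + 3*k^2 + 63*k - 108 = (k - 4)*(k^3 - 3*k^2 - 9*k + 27) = (k - 4)*(k + 3)*(k^2 - 6*k + 9) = (k - 4)*(k - 3)*(k + 3)*(k - 3)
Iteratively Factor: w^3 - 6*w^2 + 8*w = (w - 4)*(w^2 - 2*w) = w*(w - 4)*(w - 2)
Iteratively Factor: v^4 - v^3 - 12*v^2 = (v + 3)*(v^3 - 4*v^2) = v*(v + 3)*(v^2 - 4*v) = v^2*(v + 3)*(v - 4)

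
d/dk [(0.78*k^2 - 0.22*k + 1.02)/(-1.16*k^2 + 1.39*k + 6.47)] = (0.829*k^2 + 12.4596*k - 2.8412)/(1.3456*k^4 - 3.2248*k^3 - 13.0783*k^2 + 17.9866*k + 41.8609)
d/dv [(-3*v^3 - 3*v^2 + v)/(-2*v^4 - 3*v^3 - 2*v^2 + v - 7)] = (-6*v^6 - 12*v^5 + 3*v^4 + 62*v^2 + 42*v - 7)/(4*v^8 + 12*v^7 + 17*v^6 + 8*v^5 + 26*v^4 + 38*v^3 + 29*v^2 - 14*v + 49)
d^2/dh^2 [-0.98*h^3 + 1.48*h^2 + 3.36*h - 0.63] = 2.96 - 5.88*h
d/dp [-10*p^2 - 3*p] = -20*p - 3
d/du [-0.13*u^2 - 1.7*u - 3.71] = -0.26*u - 1.7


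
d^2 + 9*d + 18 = (d + 3)*(d + 6)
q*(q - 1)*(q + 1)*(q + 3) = q^4 + 3*q^3 - q^2 - 3*q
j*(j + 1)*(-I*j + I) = -I*j^3 + I*j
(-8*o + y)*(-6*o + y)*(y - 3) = 48*o^2*y - 144*o^2 - 14*o*y^2 + 42*o*y + y^3 - 3*y^2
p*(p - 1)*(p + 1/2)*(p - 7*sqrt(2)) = p^4 - 7*sqrt(2)*p^3 - p^3/2 - p^2/2 + 7*sqrt(2)*p^2/2 + 7*sqrt(2)*p/2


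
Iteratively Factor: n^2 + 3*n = (n + 3)*(n)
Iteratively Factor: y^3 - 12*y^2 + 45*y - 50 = (y - 2)*(y^2 - 10*y + 25) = (y - 5)*(y - 2)*(y - 5)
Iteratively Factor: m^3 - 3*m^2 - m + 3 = (m - 1)*(m^2 - 2*m - 3) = (m - 3)*(m - 1)*(m + 1)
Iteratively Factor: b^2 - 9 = (b - 3)*(b + 3)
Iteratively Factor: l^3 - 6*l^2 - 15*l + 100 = (l + 4)*(l^2 - 10*l + 25) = (l - 5)*(l + 4)*(l - 5)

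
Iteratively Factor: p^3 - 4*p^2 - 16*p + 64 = (p - 4)*(p^2 - 16) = (p - 4)*(p + 4)*(p - 4)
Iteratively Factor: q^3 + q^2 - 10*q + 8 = (q - 2)*(q^2 + 3*q - 4) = (q - 2)*(q - 1)*(q + 4)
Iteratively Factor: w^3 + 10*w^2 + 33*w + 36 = (w + 3)*(w^2 + 7*w + 12) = (w + 3)*(w + 4)*(w + 3)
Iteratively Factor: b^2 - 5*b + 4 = (b - 4)*(b - 1)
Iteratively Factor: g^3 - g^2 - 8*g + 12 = (g - 2)*(g^2 + g - 6) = (g - 2)*(g + 3)*(g - 2)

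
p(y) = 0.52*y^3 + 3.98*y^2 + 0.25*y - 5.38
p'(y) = 1.56*y^2 + 7.96*y + 0.25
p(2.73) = 35.55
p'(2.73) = 33.61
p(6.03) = 254.86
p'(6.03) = 104.97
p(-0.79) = -3.35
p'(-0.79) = -5.06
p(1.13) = 0.73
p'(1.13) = 11.24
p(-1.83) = 4.30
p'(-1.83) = -9.09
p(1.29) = 2.68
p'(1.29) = 13.11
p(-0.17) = -5.31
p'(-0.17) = -1.06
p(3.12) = 49.94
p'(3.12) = 40.27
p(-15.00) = -868.63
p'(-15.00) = 231.85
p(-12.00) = -333.82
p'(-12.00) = 129.37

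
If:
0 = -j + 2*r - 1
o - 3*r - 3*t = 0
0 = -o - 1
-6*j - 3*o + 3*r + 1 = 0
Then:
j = 11/9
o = -1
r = 10/9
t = -13/9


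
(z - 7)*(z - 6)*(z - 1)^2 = z^4 - 15*z^3 + 69*z^2 - 97*z + 42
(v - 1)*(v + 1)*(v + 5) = v^3 + 5*v^2 - v - 5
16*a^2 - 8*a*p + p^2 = (-4*a + p)^2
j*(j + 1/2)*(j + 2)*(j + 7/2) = j^4 + 6*j^3 + 39*j^2/4 + 7*j/2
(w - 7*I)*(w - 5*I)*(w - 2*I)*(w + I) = w^4 - 13*I*w^3 - 45*w^2 + 11*I*w - 70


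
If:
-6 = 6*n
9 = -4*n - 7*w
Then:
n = -1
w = -5/7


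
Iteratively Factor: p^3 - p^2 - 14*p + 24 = (p - 2)*(p^2 + p - 12) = (p - 3)*(p - 2)*(p + 4)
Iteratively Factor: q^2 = (q)*(q)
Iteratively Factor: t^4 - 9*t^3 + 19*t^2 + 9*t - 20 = (t + 1)*(t^3 - 10*t^2 + 29*t - 20) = (t - 5)*(t + 1)*(t^2 - 5*t + 4) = (t - 5)*(t - 1)*(t + 1)*(t - 4)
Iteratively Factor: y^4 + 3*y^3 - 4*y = (y)*(y^3 + 3*y^2 - 4) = y*(y + 2)*(y^2 + y - 2) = y*(y - 1)*(y + 2)*(y + 2)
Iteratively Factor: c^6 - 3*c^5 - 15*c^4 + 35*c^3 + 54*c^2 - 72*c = (c - 1)*(c^5 - 2*c^4 - 17*c^3 + 18*c^2 + 72*c) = (c - 3)*(c - 1)*(c^4 + c^3 - 14*c^2 - 24*c) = (c - 4)*(c - 3)*(c - 1)*(c^3 + 5*c^2 + 6*c) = (c - 4)*(c - 3)*(c - 1)*(c + 3)*(c^2 + 2*c) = (c - 4)*(c - 3)*(c - 1)*(c + 2)*(c + 3)*(c)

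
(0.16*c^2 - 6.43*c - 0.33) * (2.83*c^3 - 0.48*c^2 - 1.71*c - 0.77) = 0.4528*c^5 - 18.2737*c^4 + 1.8789*c^3 + 11.0305*c^2 + 5.5154*c + 0.2541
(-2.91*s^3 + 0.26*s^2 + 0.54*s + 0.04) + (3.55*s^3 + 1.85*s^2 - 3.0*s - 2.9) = 0.64*s^3 + 2.11*s^2 - 2.46*s - 2.86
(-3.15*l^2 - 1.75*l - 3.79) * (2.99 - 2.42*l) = 7.623*l^3 - 5.1835*l^2 + 3.9393*l - 11.3321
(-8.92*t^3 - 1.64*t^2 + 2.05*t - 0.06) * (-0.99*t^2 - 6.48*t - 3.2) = 8.8308*t^5 + 59.4252*t^4 + 37.1417*t^3 - 7.9766*t^2 - 6.1712*t + 0.192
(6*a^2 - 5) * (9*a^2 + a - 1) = 54*a^4 + 6*a^3 - 51*a^2 - 5*a + 5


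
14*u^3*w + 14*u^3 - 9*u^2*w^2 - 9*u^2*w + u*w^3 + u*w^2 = (-7*u + w)*(-2*u + w)*(u*w + u)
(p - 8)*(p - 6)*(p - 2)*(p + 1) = p^4 - 15*p^3 + 60*p^2 - 20*p - 96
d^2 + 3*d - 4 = (d - 1)*(d + 4)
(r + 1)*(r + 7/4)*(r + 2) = r^3 + 19*r^2/4 + 29*r/4 + 7/2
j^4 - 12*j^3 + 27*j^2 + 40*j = j*(j - 8)*(j - 5)*(j + 1)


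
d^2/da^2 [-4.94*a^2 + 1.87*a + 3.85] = -9.88000000000000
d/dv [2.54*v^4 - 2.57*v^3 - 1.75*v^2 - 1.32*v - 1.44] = 10.16*v^3 - 7.71*v^2 - 3.5*v - 1.32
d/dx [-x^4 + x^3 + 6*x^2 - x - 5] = -4*x^3 + 3*x^2 + 12*x - 1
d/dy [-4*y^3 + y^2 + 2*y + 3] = -12*y^2 + 2*y + 2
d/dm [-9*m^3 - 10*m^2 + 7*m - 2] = -27*m^2 - 20*m + 7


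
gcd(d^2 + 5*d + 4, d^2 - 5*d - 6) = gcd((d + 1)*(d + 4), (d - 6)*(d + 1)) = d + 1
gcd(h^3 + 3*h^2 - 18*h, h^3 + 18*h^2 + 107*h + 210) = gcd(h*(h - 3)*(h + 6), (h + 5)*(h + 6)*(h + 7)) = h + 6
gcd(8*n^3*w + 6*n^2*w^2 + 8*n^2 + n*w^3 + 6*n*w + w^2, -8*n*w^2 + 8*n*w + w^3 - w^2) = 1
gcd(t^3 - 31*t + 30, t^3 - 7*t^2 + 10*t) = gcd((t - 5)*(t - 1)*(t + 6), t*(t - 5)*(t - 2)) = t - 5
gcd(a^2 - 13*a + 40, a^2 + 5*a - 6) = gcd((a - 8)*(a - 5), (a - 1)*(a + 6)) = 1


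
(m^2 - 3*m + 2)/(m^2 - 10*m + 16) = (m - 1)/(m - 8)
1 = 1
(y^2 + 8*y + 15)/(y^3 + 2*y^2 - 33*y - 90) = 1/(y - 6)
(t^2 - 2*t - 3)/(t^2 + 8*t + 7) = (t - 3)/(t + 7)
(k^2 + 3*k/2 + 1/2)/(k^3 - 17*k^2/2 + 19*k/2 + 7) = (k + 1)/(k^2 - 9*k + 14)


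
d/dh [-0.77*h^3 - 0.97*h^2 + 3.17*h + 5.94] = -2.31*h^2 - 1.94*h + 3.17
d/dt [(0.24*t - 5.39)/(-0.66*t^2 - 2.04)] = (0.1584*t^2 - 7.1148*t - 0.4896)/(0.4356*t^4 + 2.6928*t^2 + 4.1616)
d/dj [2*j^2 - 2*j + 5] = 4*j - 2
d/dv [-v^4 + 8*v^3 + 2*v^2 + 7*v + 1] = -4*v^3 + 24*v^2 + 4*v + 7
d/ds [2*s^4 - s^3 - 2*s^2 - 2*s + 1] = 8*s^3 - 3*s^2 - 4*s - 2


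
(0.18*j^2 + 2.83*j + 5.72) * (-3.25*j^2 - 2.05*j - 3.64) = -0.585*j^4 - 9.5665*j^3 - 25.0467*j^2 - 22.0272*j - 20.8208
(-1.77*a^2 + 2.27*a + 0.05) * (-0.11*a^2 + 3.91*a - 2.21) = 0.1947*a^4 - 7.1704*a^3 + 12.7819*a^2 - 4.8212*a - 0.1105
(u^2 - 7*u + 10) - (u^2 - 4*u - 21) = 31 - 3*u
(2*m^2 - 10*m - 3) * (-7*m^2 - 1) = -14*m^4 + 70*m^3 + 19*m^2 + 10*m + 3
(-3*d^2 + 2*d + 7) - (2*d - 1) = 8 - 3*d^2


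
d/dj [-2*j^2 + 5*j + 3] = 5 - 4*j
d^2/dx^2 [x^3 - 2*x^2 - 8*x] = 6*x - 4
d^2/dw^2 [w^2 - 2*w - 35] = 2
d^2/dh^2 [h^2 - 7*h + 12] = 2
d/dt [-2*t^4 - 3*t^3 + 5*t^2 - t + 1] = -8*t^3 - 9*t^2 + 10*t - 1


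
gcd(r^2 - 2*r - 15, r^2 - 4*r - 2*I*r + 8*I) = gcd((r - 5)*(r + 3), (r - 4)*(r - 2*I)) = 1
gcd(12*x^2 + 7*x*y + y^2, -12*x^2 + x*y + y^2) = 4*x + y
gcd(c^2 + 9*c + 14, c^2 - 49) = c + 7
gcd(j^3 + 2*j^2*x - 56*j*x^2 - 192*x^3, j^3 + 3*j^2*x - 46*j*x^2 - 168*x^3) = j^2 + 10*j*x + 24*x^2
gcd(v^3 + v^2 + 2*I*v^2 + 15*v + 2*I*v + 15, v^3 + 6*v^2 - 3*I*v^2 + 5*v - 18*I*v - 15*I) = v^2 + v*(1 - 3*I) - 3*I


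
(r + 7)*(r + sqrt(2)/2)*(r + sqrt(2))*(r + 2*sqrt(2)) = r^4 + 7*sqrt(2)*r^3/2 + 7*r^3 + 7*r^2 + 49*sqrt(2)*r^2/2 + 2*sqrt(2)*r + 49*r + 14*sqrt(2)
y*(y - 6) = y^2 - 6*y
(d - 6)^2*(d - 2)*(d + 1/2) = d^4 - 27*d^3/2 + 53*d^2 - 42*d - 36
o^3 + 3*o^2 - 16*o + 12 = (o - 2)*(o - 1)*(o + 6)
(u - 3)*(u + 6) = u^2 + 3*u - 18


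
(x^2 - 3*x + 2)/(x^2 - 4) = (x - 1)/(x + 2)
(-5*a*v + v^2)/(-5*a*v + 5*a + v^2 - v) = v/(v - 1)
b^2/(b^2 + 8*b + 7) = b^2/(b^2 + 8*b + 7)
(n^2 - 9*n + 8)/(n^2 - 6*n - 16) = (n - 1)/(n + 2)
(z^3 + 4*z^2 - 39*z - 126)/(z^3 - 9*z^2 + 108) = (z + 7)/(z - 6)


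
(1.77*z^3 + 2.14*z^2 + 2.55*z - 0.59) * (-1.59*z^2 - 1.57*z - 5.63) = -2.8143*z^5 - 6.1815*z^4 - 17.3794*z^3 - 15.1136*z^2 - 13.4302*z + 3.3217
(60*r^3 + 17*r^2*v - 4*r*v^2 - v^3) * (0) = 0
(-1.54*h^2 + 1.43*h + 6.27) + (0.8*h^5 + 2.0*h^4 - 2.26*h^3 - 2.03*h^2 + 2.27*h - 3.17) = 0.8*h^5 + 2.0*h^4 - 2.26*h^3 - 3.57*h^2 + 3.7*h + 3.1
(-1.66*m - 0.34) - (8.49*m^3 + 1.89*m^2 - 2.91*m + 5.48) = -8.49*m^3 - 1.89*m^2 + 1.25*m - 5.82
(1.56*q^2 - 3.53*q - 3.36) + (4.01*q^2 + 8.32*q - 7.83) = 5.57*q^2 + 4.79*q - 11.19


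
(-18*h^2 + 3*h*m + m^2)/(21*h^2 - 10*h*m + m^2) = (-6*h - m)/(7*h - m)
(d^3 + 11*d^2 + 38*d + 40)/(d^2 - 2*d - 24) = (d^2 + 7*d + 10)/(d - 6)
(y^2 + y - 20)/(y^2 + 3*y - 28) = (y + 5)/(y + 7)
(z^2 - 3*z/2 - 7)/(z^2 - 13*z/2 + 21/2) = (z + 2)/(z - 3)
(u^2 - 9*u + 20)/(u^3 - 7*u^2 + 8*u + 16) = (u - 5)/(u^2 - 3*u - 4)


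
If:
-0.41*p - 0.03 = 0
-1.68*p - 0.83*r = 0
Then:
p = -0.07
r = 0.15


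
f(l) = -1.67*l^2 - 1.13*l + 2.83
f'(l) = -3.34*l - 1.13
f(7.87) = -109.50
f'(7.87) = -27.42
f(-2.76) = -6.77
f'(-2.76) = 8.09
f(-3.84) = -17.46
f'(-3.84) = 11.70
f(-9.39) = -133.81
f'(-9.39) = 30.23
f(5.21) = -48.39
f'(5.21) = -18.53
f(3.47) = -21.20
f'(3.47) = -12.72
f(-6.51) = -60.59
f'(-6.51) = 20.61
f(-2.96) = -8.46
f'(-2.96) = 8.76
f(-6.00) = -50.51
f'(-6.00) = 18.91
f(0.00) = 2.83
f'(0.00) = -1.13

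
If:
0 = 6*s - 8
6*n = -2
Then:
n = -1/3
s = 4/3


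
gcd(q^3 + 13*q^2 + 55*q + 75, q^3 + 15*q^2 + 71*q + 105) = q^2 + 8*q + 15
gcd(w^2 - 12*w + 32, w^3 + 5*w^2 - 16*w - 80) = w - 4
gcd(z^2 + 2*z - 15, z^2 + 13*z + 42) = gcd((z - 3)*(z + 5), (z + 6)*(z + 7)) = 1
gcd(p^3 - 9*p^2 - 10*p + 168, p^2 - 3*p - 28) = p^2 - 3*p - 28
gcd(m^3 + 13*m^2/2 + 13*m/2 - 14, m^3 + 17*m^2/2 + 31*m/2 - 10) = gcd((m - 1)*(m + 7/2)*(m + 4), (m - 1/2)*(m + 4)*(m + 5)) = m + 4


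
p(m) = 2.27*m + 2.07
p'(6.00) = 2.27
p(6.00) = 15.69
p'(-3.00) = 2.27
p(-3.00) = -4.74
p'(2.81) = 2.27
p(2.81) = 8.45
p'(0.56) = 2.27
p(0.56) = 3.34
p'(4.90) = 2.27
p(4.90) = 13.19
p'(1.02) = 2.27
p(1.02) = 4.39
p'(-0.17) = 2.27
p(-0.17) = 1.68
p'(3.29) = 2.27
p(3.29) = 9.54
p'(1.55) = 2.27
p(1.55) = 5.59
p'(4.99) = 2.27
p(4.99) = 13.40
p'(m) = 2.27000000000000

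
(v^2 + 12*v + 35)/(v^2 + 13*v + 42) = (v + 5)/(v + 6)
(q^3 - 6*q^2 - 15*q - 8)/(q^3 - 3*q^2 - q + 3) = (q^2 - 7*q - 8)/(q^2 - 4*q + 3)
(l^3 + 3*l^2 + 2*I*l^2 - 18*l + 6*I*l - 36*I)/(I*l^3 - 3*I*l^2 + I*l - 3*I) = (-I*l^2 + l*(2 - 6*I) + 12)/(l^2 + 1)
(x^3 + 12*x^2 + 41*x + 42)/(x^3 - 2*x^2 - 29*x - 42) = (x + 7)/(x - 7)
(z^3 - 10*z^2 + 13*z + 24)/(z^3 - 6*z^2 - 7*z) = (z^2 - 11*z + 24)/(z*(z - 7))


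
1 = 1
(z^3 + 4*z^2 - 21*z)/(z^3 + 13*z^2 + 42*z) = (z - 3)/(z + 6)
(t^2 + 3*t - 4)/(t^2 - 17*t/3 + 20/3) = 3*(t^2 + 3*t - 4)/(3*t^2 - 17*t + 20)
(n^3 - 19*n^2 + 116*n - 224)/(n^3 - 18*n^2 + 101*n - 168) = (n - 4)/(n - 3)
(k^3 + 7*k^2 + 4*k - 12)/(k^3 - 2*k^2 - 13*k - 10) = (k^2 + 5*k - 6)/(k^2 - 4*k - 5)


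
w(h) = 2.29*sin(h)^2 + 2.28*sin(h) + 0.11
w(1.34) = 4.50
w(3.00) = 0.48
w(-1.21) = -0.02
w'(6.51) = 3.23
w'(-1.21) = -0.71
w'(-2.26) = 0.80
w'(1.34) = 1.54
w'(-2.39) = 0.62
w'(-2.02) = 0.80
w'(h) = 4.58*sin(h)*cos(h) + 2.28*cos(h)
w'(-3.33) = -3.08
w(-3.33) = 0.62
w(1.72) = 4.60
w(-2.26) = -0.29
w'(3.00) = -2.90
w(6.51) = 0.74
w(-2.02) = -0.09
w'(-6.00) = 3.42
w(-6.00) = 0.93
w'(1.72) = -1.01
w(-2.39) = -0.38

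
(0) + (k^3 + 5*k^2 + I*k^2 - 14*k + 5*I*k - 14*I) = k^3 + 5*k^2 + I*k^2 - 14*k + 5*I*k - 14*I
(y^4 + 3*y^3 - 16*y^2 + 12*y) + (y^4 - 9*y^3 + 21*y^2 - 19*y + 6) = 2*y^4 - 6*y^3 + 5*y^2 - 7*y + 6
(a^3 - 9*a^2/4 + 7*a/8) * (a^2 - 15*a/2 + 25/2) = a^5 - 39*a^4/4 + 121*a^3/4 - 555*a^2/16 + 175*a/16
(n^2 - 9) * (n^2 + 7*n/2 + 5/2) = n^4 + 7*n^3/2 - 13*n^2/2 - 63*n/2 - 45/2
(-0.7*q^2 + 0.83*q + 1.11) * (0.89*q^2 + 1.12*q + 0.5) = -0.623*q^4 - 0.0453*q^3 + 1.5675*q^2 + 1.6582*q + 0.555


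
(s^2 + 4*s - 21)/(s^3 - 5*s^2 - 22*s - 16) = (-s^2 - 4*s + 21)/(-s^3 + 5*s^2 + 22*s + 16)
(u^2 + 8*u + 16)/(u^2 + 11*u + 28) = (u + 4)/(u + 7)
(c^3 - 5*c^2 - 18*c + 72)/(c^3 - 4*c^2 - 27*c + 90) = (c + 4)/(c + 5)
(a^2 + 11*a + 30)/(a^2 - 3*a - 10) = (a^2 + 11*a + 30)/(a^2 - 3*a - 10)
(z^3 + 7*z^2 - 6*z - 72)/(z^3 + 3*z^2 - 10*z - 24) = (z + 6)/(z + 2)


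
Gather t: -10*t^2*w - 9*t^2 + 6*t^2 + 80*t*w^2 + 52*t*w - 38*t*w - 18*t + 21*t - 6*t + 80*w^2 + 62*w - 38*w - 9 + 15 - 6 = t^2*(-10*w - 3) + t*(80*w^2 + 14*w - 3) + 80*w^2 + 24*w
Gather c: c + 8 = c + 8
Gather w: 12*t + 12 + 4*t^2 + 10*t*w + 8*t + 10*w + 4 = 4*t^2 + 20*t + w*(10*t + 10) + 16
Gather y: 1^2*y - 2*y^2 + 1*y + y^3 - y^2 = y^3 - 3*y^2 + 2*y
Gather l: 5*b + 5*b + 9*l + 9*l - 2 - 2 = 10*b + 18*l - 4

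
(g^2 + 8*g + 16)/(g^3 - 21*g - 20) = (g + 4)/(g^2 - 4*g - 5)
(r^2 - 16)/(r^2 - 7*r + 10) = (r^2 - 16)/(r^2 - 7*r + 10)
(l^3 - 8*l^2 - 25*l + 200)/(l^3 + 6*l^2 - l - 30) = (l^2 - 13*l + 40)/(l^2 + l - 6)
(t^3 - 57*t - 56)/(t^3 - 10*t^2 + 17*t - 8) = (t^2 + 8*t + 7)/(t^2 - 2*t + 1)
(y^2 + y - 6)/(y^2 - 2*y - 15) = (y - 2)/(y - 5)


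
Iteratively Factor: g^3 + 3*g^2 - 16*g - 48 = (g + 4)*(g^2 - g - 12) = (g - 4)*(g + 4)*(g + 3)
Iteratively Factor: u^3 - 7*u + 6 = (u - 2)*(u^2 + 2*u - 3) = (u - 2)*(u - 1)*(u + 3)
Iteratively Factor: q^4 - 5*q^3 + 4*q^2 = (q - 4)*(q^3 - q^2) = q*(q - 4)*(q^2 - q) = q^2*(q - 4)*(q - 1)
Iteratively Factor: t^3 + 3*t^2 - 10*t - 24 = (t + 2)*(t^2 + t - 12) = (t - 3)*(t + 2)*(t + 4)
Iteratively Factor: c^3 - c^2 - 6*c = (c + 2)*(c^2 - 3*c) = (c - 3)*(c + 2)*(c)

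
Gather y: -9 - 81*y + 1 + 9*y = -72*y - 8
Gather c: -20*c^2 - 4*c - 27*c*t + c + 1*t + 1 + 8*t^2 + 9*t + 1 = -20*c^2 + c*(-27*t - 3) + 8*t^2 + 10*t + 2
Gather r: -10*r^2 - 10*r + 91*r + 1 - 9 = -10*r^2 + 81*r - 8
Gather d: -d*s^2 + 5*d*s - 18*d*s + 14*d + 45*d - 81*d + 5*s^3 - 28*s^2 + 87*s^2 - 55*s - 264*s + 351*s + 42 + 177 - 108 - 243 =d*(-s^2 - 13*s - 22) + 5*s^3 + 59*s^2 + 32*s - 132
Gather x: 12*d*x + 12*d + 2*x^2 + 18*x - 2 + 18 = 12*d + 2*x^2 + x*(12*d + 18) + 16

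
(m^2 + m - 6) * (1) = m^2 + m - 6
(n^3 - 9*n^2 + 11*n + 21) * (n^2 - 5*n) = n^5 - 14*n^4 + 56*n^3 - 34*n^2 - 105*n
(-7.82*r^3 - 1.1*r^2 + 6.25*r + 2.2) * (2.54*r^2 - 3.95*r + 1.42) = -19.8628*r^5 + 28.095*r^4 + 9.1156*r^3 - 20.6615*r^2 + 0.184999999999999*r + 3.124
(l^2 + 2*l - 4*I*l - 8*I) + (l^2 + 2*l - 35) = 2*l^2 + 4*l - 4*I*l - 35 - 8*I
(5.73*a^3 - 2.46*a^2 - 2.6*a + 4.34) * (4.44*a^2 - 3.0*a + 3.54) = 25.4412*a^5 - 28.1124*a^4 + 16.1202*a^3 + 18.3612*a^2 - 22.224*a + 15.3636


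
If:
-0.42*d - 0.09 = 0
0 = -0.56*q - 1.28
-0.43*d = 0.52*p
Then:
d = -0.21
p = 0.18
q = -2.29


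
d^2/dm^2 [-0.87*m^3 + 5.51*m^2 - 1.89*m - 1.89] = 11.02 - 5.22*m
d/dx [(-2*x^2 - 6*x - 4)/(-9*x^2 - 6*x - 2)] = 2*(-21*x^2 - 32*x - 6)/(81*x^4 + 108*x^3 + 72*x^2 + 24*x + 4)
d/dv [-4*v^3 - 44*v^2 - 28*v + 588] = -12*v^2 - 88*v - 28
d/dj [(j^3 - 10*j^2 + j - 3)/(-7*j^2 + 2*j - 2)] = (-7*j^4 + 4*j^3 - 19*j^2 - 2*j + 4)/(49*j^4 - 28*j^3 + 32*j^2 - 8*j + 4)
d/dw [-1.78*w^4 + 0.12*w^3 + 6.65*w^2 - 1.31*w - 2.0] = -7.12*w^3 + 0.36*w^2 + 13.3*w - 1.31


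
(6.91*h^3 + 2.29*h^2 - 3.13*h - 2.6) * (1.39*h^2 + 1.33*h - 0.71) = 9.6049*h^5 + 12.3734*h^4 - 6.2111*h^3 - 9.4028*h^2 - 1.2357*h + 1.846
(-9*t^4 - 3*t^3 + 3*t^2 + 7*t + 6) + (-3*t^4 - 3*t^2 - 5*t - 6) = -12*t^4 - 3*t^3 + 2*t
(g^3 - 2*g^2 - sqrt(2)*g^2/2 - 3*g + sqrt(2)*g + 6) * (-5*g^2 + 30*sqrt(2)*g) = -5*g^5 + 10*g^4 + 65*sqrt(2)*g^4/2 - 65*sqrt(2)*g^3 - 15*g^3 - 90*sqrt(2)*g^2 + 30*g^2 + 180*sqrt(2)*g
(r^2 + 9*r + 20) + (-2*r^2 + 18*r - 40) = -r^2 + 27*r - 20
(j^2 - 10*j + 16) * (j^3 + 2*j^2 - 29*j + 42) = j^5 - 8*j^4 - 33*j^3 + 364*j^2 - 884*j + 672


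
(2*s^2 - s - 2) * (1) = 2*s^2 - s - 2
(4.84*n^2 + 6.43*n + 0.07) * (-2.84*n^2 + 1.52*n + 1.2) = -13.7456*n^4 - 10.9044*n^3 + 15.3828*n^2 + 7.8224*n + 0.084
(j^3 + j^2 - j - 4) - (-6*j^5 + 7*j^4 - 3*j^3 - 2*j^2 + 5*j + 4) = 6*j^5 - 7*j^4 + 4*j^3 + 3*j^2 - 6*j - 8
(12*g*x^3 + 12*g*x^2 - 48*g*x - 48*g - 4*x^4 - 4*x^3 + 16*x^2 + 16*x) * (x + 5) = 12*g*x^4 + 72*g*x^3 + 12*g*x^2 - 288*g*x - 240*g - 4*x^5 - 24*x^4 - 4*x^3 + 96*x^2 + 80*x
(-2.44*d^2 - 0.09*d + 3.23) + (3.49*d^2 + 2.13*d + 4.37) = 1.05*d^2 + 2.04*d + 7.6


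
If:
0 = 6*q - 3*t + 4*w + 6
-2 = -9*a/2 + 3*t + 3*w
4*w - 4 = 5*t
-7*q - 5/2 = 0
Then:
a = -1205/252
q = -5/14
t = -55/14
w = -219/56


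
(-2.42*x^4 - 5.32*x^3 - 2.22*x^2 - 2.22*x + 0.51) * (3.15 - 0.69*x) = 1.6698*x^5 - 3.9522*x^4 - 15.2262*x^3 - 5.4612*x^2 - 7.3449*x + 1.6065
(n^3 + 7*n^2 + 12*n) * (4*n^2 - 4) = 4*n^5 + 28*n^4 + 44*n^3 - 28*n^2 - 48*n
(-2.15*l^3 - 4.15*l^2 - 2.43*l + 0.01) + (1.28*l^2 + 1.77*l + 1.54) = -2.15*l^3 - 2.87*l^2 - 0.66*l + 1.55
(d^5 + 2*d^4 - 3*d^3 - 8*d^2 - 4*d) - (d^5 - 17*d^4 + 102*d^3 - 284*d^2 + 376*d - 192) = 19*d^4 - 105*d^3 + 276*d^2 - 380*d + 192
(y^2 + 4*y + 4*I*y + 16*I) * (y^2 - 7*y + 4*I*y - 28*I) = y^4 - 3*y^3 + 8*I*y^3 - 44*y^2 - 24*I*y^2 + 48*y - 224*I*y + 448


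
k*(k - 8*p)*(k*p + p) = k^3*p - 8*k^2*p^2 + k^2*p - 8*k*p^2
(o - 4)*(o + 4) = o^2 - 16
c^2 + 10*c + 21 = (c + 3)*(c + 7)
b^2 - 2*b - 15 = (b - 5)*(b + 3)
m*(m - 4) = m^2 - 4*m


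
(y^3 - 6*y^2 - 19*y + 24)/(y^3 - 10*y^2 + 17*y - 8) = (y + 3)/(y - 1)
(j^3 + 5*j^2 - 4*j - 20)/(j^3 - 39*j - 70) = (j - 2)/(j - 7)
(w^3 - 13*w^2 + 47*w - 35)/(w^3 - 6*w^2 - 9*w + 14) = (w - 5)/(w + 2)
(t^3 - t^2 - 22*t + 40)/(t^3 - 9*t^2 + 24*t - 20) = (t^2 + t - 20)/(t^2 - 7*t + 10)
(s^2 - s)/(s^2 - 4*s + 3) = s/(s - 3)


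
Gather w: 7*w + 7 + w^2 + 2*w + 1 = w^2 + 9*w + 8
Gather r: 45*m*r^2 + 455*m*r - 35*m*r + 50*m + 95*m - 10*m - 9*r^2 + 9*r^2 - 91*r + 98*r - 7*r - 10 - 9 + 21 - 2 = 45*m*r^2 + 420*m*r + 135*m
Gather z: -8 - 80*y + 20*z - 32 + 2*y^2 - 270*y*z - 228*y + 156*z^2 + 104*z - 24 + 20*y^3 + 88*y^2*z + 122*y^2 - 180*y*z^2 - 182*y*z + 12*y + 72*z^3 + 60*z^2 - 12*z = 20*y^3 + 124*y^2 - 296*y + 72*z^3 + z^2*(216 - 180*y) + z*(88*y^2 - 452*y + 112) - 64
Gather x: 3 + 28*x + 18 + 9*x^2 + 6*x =9*x^2 + 34*x + 21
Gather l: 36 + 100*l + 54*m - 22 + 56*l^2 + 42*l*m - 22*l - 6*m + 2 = 56*l^2 + l*(42*m + 78) + 48*m + 16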